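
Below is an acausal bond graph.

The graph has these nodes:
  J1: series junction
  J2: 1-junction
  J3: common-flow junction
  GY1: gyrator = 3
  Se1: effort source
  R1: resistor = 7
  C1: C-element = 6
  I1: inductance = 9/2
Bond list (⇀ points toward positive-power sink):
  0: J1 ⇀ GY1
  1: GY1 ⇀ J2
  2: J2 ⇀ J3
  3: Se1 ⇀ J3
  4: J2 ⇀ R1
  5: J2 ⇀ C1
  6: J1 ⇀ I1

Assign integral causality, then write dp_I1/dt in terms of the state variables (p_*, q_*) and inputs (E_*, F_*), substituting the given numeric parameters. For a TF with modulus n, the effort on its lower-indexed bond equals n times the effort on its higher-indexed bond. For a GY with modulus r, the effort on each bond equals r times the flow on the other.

b3 stroke at J3  (Se1 fixes effort; stroke away)
b2 stroke at J2  (closing 1-jn rule on J3)
b5 stroke at J2  (prefer integral on C1)
b6 stroke at I1  (I1: I, integral causality)
b0 stroke at J1  (J1: bond 6 brought flow, rest push out)
b1 stroke at J2  (GY GY1: same side as bond 0)
b4 stroke at R1  (only one flow-in slot at J2)

dp_I1/dt = -3*E_Se1/7 - 2*p_I1/7 + q_C1/14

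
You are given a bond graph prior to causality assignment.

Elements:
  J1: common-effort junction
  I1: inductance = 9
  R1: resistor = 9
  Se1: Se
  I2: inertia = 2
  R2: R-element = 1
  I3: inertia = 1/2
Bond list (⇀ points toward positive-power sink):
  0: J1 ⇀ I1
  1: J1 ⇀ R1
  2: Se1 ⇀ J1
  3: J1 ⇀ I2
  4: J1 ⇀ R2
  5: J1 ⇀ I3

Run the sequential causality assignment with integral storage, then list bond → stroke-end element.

b0 stroke at I1
b1 stroke at R1
b2 stroke at J1
b3 stroke at I2
b4 stroke at R2
b5 stroke at I3

β2 stroke→J1  (Se1: effort source, stroke at far end)
β0 stroke→I1  (J1 effort already set via bond 2)
β1 stroke→R1  (J1 effort already set via bond 2)
β3 stroke→I2  (0-jn J1 has e-setter on 2)
β4 stroke→R2  (0-jn J1 has e-setter on 2)
β5 stroke→I3  (J1 effort already set via bond 2)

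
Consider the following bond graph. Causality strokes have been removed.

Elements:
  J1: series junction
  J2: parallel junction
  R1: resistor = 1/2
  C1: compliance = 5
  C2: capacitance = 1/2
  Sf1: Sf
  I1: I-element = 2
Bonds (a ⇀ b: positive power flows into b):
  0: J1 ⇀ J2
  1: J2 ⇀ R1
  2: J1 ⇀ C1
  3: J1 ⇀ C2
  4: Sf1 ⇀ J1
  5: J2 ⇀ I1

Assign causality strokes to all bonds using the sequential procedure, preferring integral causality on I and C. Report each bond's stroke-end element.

β4 |Sf1  (Sf1 (Sf) sets flow on bond)
β0 |J1  (J1 flow already set via bond 4)
β2 |J1  (1-jn J1 has f-setter on 4)
β3 |J1  (1-jn J1 has f-setter on 4)
β5 |I1  (I1: I, integral causality)
β1 |J2  (J2: last free bond brings effort in)

b0 →J1
b1 →J2
b2 →J1
b3 →J1
b4 →Sf1
b5 →I1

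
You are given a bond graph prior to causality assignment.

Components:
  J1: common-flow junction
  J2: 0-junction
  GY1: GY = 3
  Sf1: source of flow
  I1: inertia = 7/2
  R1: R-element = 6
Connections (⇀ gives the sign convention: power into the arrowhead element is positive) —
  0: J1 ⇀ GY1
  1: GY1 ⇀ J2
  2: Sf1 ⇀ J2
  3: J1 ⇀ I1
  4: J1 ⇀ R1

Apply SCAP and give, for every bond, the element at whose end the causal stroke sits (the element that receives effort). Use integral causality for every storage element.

b2 stroke at Sf1  (Sf1 (Sf) sets flow on bond)
b1 stroke at J2  (closing 0-jn rule on J2)
b0 stroke at J1  (GY1 both-in/both-out from 1)
b3 stroke at I1  (I1: I, integral causality)
b4 stroke at J1  (common-f at J1 fixed by 3)

β0 |J1
β1 |J2
β2 |Sf1
β3 |I1
β4 |J1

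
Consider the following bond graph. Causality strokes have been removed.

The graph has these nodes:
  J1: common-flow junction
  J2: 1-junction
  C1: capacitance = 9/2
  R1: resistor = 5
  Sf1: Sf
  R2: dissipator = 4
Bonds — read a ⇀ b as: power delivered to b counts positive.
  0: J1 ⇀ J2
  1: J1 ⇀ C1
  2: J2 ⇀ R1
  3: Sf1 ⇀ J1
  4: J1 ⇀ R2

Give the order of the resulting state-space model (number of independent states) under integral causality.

β3 stroke at Sf1  (Sf1: flow source, stroke at near end)
β0 stroke at J1  (1-jn J1 has f-setter on 3)
β1 stroke at J1  (1-jn J1 has f-setter on 3)
β4 stroke at J1  (J1 flow already set via bond 3)
β2 stroke at J2  (1-jn J2 has f-setter on 0)

1  (C1 all integral)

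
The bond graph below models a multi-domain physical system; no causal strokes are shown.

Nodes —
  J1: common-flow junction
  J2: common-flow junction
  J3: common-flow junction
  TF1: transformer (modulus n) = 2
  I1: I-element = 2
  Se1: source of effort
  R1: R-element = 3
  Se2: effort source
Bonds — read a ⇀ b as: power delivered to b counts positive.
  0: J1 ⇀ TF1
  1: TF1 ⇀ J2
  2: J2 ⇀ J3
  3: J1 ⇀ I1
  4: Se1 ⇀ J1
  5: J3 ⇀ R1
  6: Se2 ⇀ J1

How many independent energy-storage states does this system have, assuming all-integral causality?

β4 |J1  (source Se1 imposes e)
β6 |J1  (source Se2 imposes e)
β3 |I1  (I1: I, integral causality)
β0 |J1  (common-f at J1 fixed by 3)
β1 |TF1  (TF1: transformer flips bond 0)
β2 |J2  (common-f at J2 fixed by 1)
β5 |J3  (J3 flow already set via bond 2)

1  (I1 all integral)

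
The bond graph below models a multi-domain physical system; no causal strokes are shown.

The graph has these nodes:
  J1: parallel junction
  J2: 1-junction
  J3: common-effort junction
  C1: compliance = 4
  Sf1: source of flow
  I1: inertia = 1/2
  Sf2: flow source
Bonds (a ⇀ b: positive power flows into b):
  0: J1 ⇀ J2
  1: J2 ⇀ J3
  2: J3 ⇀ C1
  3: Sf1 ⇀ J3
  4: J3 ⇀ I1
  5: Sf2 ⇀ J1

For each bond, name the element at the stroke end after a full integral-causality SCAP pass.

bond 3 →Sf1  (Sf1: flow source, stroke at near end)
bond 5 →Sf2  (source Sf2 imposes f)
bond 0 →J1  (only one effort-in slot at J1)
bond 1 →J2  (common-f at J2 fixed by 0)
bond 2 →J3  (C1: C, integral causality)
bond 4 →I1  (J3 effort already set via bond 2)

bond 0 stroke→J1
bond 1 stroke→J2
bond 2 stroke→J3
bond 3 stroke→Sf1
bond 4 stroke→I1
bond 5 stroke→Sf2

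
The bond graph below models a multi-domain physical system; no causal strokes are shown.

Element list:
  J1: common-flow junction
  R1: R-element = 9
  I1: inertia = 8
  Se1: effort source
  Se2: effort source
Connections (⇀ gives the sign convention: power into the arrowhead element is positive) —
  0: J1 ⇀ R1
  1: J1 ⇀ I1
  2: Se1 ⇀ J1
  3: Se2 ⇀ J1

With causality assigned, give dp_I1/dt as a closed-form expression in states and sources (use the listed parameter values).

dp_I1/dt = E_Se1 + E_Se2 - 9*p_I1/8

bond 2 stroke→J1  (Se1: effort source, stroke at far end)
bond 3 stroke→J1  (Se2 fixes effort; stroke away)
bond 1 stroke→I1  (I1: I, integral causality)
bond 0 stroke→J1  (common-f at J1 fixed by 1)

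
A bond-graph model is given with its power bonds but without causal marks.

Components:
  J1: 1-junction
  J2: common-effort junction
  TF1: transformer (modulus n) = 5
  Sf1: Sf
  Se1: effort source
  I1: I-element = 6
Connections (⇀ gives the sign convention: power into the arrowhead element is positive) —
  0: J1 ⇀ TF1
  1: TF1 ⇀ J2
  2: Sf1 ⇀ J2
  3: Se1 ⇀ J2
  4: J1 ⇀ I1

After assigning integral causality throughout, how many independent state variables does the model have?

1  (I1 all integral)

β2 stroke at Sf1  (source Sf1 imposes f)
β3 stroke at J2  (source Se1 imposes e)
β1 stroke at TF1  (0-jn J2 has e-setter on 3)
β0 stroke at J1  (through TF1, causality passes straight; one stroke at TF1)
β4 stroke at I1  (J1 needs exactly one f-in)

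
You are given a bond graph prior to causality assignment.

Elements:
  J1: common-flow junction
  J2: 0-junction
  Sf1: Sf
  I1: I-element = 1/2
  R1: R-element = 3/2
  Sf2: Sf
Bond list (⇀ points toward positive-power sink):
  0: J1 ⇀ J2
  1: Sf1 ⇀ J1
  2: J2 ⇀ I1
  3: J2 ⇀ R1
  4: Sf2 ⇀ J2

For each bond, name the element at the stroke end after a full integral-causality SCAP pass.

b1 stroke at Sf1  (source Sf1 imposes f)
b4 stroke at Sf2  (Sf2 fixes flow; stroke at Sf2)
b0 stroke at J1  (common-f at J1 fixed by 1)
b2 stroke at I1  (prefer integral on I1)
b3 stroke at J2  (only one effort-in slot at J2)

β0 stroke at J1
β1 stroke at Sf1
β2 stroke at I1
β3 stroke at J2
β4 stroke at Sf2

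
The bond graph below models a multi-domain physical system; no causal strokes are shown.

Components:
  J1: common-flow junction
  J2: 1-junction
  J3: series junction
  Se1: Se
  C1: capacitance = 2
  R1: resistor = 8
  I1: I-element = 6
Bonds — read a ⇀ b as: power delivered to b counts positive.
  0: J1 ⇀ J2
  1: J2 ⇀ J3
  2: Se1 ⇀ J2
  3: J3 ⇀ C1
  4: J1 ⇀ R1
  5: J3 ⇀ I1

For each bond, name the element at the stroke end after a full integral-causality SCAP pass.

#2 stroke→J2  (Se1 fixes effort; stroke away)
#3 stroke→J3  (C1: C, integral causality)
#5 stroke→I1  (prefer integral on I1)
#1 stroke→J3  (J3 flow already set via bond 5)
#0 stroke→J2  (common-f at J2 fixed by 1)
#4 stroke→J1  (common-f at J1 fixed by 0)

b0 →J2
b1 →J3
b2 →J2
b3 →J3
b4 →J1
b5 →I1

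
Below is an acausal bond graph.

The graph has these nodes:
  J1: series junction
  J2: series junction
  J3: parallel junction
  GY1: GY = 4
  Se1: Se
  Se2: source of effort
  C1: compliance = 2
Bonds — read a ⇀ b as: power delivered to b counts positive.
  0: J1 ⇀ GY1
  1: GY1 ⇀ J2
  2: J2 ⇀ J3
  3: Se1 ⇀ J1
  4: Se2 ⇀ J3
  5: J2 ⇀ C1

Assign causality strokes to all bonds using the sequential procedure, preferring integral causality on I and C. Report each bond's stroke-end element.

β0 stroke at GY1
β1 stroke at GY1
β2 stroke at J2
β3 stroke at J1
β4 stroke at J3
β5 stroke at J2

#3 stroke at J1  (source Se1 imposes e)
#4 stroke at J3  (Se2: effort source, stroke at far end)
#0 stroke at GY1  (only one flow-in slot at J1)
#2 stroke at J2  (common-e at J3 fixed by 4)
#1 stroke at GY1  (GY1 both-in/both-out from 0)
#5 stroke at J2  (common-f at J2 fixed by 1)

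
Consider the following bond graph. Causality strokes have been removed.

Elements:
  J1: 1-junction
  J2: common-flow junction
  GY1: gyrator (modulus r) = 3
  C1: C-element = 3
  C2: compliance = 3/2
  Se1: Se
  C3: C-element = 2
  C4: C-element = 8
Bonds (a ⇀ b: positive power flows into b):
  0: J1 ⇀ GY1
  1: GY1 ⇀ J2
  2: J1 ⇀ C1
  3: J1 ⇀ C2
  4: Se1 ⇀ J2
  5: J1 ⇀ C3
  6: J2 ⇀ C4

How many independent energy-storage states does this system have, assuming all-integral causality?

4  (C1, C2, C3, C4 all integral)

b4 stroke at J2  (Se1: effort source, stroke at far end)
b2 stroke at J1  (C1 outputs effort q/C1)
b3 stroke at J1  (C2 integral (e out))
b5 stroke at J1  (C3 outputs effort q/C3)
b0 stroke at GY1  (closing 1-jn rule on J1)
b1 stroke at GY1  (through GY1, causality inverts; strokes same side of GY1)
b6 stroke at J2  (1-jn J2 has f-setter on 1)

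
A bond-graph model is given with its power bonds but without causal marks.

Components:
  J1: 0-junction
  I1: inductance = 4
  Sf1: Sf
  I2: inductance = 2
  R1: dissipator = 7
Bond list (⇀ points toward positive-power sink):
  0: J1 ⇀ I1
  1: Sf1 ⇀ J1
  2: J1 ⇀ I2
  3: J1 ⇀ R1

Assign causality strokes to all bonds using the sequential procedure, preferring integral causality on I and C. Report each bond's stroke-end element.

β0 stroke at I1
β1 stroke at Sf1
β2 stroke at I2
β3 stroke at J1

β1 stroke→Sf1  (Sf1: flow source, stroke at near end)
β0 stroke→I1  (prefer integral on I1)
β2 stroke→I2  (I2 integral (f out))
β3 stroke→J1  (J1 needs exactly one e-in)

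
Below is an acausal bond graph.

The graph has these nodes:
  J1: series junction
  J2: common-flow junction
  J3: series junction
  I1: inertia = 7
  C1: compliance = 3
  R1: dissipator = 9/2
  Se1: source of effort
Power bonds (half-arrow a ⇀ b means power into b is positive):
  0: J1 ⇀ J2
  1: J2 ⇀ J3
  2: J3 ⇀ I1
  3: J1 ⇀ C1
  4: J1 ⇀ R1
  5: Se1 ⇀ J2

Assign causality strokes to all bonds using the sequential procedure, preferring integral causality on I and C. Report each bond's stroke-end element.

#5 stroke at J2  (Se1: effort source, stroke at far end)
#2 stroke at I1  (I1 integral (f out))
#1 stroke at J3  (J3: bond 2 brought flow, rest push out)
#0 stroke at J2  (1-jn J2 has f-setter on 1)
#3 stroke at J1  (1-jn J1 has f-setter on 0)
#4 stroke at J1  (J1 flow already set via bond 0)

bond 0 stroke at J2
bond 1 stroke at J3
bond 2 stroke at I1
bond 3 stroke at J1
bond 4 stroke at J1
bond 5 stroke at J2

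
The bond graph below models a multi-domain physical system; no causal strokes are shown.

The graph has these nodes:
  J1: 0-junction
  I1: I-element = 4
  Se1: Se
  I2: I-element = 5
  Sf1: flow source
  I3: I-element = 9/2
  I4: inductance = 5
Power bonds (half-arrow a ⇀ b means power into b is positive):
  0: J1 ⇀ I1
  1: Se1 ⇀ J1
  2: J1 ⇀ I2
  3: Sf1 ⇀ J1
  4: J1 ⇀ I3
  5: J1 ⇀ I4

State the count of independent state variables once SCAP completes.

4  (I1, I2, I3, I4 all integral)

β1 →J1  (source Se1 imposes e)
β3 →Sf1  (Sf1 fixes flow; stroke at Sf1)
β0 →I1  (J1: bond 1 brought effort, rest push out)
β2 →I2  (common-e at J1 fixed by 1)
β4 →I3  (0-jn J1 has e-setter on 1)
β5 →I4  (common-e at J1 fixed by 1)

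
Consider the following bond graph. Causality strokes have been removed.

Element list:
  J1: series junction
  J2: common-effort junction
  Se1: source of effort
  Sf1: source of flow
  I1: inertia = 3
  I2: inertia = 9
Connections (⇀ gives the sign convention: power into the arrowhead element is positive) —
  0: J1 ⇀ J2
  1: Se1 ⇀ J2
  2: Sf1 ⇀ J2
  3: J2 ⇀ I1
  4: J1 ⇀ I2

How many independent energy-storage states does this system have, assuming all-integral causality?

bond 1 stroke at J2  (Se1 (Se) sets effort on bond)
bond 2 stroke at Sf1  (Sf1 fixes flow; stroke at Sf1)
bond 0 stroke at J1  (J2 effort already set via bond 1)
bond 3 stroke at I1  (J2: bond 1 brought effort, rest push out)
bond 4 stroke at I2  (J1: last free bond brings flow in)

2  (I1, I2 all integral)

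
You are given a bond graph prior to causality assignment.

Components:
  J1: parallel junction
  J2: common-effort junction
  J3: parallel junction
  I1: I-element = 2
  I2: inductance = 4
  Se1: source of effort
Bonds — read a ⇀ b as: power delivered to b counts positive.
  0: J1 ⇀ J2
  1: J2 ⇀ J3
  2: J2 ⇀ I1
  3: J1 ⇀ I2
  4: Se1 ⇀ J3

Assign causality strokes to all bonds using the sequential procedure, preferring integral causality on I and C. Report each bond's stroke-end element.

β4 →J3  (source Se1 imposes e)
β1 →J2  (J3: bond 4 brought effort, rest push out)
β0 →J1  (common-e at J2 fixed by 1)
β2 →I1  (J2 effort already set via bond 1)
β3 →I2  (0-jn J1 has e-setter on 0)

b0 stroke at J1
b1 stroke at J2
b2 stroke at I1
b3 stroke at I2
b4 stroke at J3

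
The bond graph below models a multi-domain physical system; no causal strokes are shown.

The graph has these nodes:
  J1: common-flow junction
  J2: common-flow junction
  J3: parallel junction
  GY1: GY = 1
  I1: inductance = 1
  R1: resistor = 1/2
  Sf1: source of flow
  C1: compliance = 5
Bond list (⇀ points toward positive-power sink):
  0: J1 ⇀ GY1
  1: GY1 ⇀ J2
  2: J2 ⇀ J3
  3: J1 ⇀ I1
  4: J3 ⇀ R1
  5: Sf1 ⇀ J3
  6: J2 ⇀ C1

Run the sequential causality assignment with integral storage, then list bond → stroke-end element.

β5 stroke→Sf1  (Sf1 fixes flow; stroke at Sf1)
β3 stroke→I1  (I1: I, integral causality)
β0 stroke→J1  (J1 flow already set via bond 3)
β1 stroke→J2  (GY1: gyrator matches bond 0)
β6 stroke→J2  (C1: C, integral causality)
β2 stroke→J3  (J2: last free bond brings flow in)
β4 stroke→R1  (0-jn J3 has e-setter on 2)

β0 stroke→J1
β1 stroke→J2
β2 stroke→J3
β3 stroke→I1
β4 stroke→R1
β5 stroke→Sf1
β6 stroke→J2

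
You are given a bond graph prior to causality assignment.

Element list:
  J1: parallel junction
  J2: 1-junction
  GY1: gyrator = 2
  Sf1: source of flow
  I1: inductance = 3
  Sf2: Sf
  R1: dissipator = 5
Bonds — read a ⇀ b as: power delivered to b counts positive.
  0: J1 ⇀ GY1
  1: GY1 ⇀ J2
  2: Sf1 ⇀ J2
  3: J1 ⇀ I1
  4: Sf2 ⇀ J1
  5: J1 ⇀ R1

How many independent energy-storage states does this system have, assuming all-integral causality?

1  (I1 all integral)

β2 stroke→Sf1  (Sf1 fixes flow; stroke at Sf1)
β4 stroke→Sf2  (source Sf2 imposes f)
β1 stroke→J2  (J2: bond 2 brought flow, rest push out)
β0 stroke→J1  (through GY1, causality inverts; strokes same side of GY1)
β3 stroke→I1  (J1 effort already set via bond 0)
β5 stroke→R1  (0-jn J1 has e-setter on 0)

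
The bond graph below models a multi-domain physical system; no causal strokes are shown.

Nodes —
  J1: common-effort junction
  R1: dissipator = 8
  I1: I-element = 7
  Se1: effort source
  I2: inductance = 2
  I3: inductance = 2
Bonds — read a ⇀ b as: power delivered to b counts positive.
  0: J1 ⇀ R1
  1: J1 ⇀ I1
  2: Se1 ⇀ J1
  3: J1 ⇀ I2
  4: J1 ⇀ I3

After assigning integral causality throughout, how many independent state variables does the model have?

b2 |J1  (source Se1 imposes e)
b0 |R1  (common-e at J1 fixed by 2)
b1 |I1  (common-e at J1 fixed by 2)
b3 |I2  (common-e at J1 fixed by 2)
b4 |I3  (J1 effort already set via bond 2)

3  (I1, I2, I3 all integral)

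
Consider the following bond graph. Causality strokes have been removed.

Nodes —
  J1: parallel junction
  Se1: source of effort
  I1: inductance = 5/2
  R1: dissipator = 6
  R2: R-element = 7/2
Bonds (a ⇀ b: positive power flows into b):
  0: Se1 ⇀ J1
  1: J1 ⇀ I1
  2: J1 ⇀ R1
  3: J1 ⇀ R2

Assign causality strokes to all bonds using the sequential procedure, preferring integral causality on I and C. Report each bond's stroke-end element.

#0 stroke at J1  (source Se1 imposes e)
#1 stroke at I1  (J1 effort already set via bond 0)
#2 stroke at R1  (J1: bond 0 brought effort, rest push out)
#3 stroke at R2  (J1 effort already set via bond 0)

b0 →J1
b1 →I1
b2 →R1
b3 →R2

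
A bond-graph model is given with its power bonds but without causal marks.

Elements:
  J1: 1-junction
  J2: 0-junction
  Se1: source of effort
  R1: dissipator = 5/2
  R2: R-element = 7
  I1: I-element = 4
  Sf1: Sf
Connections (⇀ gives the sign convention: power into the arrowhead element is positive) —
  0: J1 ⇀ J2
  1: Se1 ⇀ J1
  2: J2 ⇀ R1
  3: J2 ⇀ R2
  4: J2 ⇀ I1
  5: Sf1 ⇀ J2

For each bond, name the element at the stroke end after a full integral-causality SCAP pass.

bond 0 →J2
bond 1 →J1
bond 2 →R1
bond 3 →R2
bond 4 →I1
bond 5 →Sf1

b1 stroke→J1  (Se1 (Se) sets effort on bond)
b5 stroke→Sf1  (Sf1 (Sf) sets flow on bond)
b0 stroke→J2  (J1: last free bond brings flow in)
b2 stroke→R1  (J2 effort already set via bond 0)
b3 stroke→R2  (0-jn J2 has e-setter on 0)
b4 stroke→I1  (J2: bond 0 brought effort, rest push out)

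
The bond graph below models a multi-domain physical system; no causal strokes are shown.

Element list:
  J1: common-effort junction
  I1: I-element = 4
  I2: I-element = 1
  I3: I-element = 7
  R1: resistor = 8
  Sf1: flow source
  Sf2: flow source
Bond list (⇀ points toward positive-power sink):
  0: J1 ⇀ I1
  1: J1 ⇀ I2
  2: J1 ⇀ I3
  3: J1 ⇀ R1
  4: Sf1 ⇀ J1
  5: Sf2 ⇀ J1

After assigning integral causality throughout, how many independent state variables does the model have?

#4 |Sf1  (source Sf1 imposes f)
#5 |Sf2  (source Sf2 imposes f)
#0 |I1  (I1 integral (f out))
#1 |I2  (I2: I, integral causality)
#2 |I3  (I3: I, integral causality)
#3 |J1  (J1 needs exactly one e-in)

3  (I1, I2, I3 all integral)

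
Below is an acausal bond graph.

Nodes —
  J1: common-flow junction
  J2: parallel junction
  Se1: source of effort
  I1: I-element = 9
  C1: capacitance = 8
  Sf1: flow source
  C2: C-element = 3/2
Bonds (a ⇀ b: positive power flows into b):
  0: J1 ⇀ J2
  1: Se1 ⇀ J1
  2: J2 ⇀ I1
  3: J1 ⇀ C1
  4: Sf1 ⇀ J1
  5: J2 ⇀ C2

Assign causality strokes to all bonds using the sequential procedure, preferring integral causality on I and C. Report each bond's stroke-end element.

#0 stroke→J1
#1 stroke→J1
#2 stroke→I1
#3 stroke→J1
#4 stroke→Sf1
#5 stroke→J2

#1 →J1  (Se1 (Se) sets effort on bond)
#4 →Sf1  (Sf1 fixes flow; stroke at Sf1)
#0 →J1  (1-jn J1 has f-setter on 4)
#3 →J1  (J1: bond 4 brought flow, rest push out)
#2 →I1  (I1 integral (f out))
#5 →J2  (J2: last free bond brings effort in)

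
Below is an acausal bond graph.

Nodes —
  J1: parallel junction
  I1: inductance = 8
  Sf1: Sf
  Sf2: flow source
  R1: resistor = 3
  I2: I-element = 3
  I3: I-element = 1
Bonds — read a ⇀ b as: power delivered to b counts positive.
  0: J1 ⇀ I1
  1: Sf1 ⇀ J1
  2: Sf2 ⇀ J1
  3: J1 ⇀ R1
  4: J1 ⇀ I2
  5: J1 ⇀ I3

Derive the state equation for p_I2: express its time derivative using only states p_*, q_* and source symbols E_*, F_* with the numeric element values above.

dp_I2/dt = 3*F_Sf1 + 3*F_Sf2 - 3*p_I1/8 - p_I2 - 3*p_I3

#1 stroke at Sf1  (Sf1: flow source, stroke at near end)
#2 stroke at Sf2  (Sf2 fixes flow; stroke at Sf2)
#0 stroke at I1  (I1: I, integral causality)
#4 stroke at I2  (I2: I, integral causality)
#5 stroke at I3  (I3: I, integral causality)
#3 stroke at J1  (J1: last free bond brings effort in)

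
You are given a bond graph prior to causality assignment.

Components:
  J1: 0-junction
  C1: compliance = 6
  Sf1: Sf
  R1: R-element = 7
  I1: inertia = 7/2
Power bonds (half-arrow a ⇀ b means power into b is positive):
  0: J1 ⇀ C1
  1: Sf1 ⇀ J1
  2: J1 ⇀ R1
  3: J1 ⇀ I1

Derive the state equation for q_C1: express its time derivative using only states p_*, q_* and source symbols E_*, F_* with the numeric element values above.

bond 1 stroke→Sf1  (Sf1 (Sf) sets flow on bond)
bond 0 stroke→J1  (C1: C, integral causality)
bond 2 stroke→R1  (0-jn J1 has e-setter on 0)
bond 3 stroke→I1  (common-e at J1 fixed by 0)

dq_C1/dt = F_Sf1 - 2*p_I1/7 - q_C1/42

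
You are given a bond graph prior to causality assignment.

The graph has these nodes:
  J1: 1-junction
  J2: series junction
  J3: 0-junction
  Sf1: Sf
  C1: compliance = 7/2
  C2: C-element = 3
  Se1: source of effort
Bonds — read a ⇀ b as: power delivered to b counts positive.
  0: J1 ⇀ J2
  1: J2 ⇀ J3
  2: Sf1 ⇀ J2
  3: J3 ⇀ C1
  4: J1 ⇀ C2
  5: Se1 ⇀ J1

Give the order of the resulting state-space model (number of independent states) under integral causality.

2  (C1, C2 all integral)

b2 |Sf1  (source Sf1 imposes f)
b5 |J1  (Se1 (Se) sets effort on bond)
b0 |J2  (J2: bond 2 brought flow, rest push out)
b1 |J2  (common-f at J2 fixed by 2)
b3 |J3  (J3 needs exactly one e-in)
b4 |J1  (1-jn J1 has f-setter on 0)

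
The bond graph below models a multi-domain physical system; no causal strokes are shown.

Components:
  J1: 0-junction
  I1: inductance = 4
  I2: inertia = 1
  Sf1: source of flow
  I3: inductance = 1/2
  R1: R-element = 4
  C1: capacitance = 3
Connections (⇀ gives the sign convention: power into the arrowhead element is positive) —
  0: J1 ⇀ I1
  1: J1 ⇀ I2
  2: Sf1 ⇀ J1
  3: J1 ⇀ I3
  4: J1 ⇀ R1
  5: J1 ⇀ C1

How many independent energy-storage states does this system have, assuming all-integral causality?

4  (C1, I1, I2, I3 all integral)

b2 stroke→Sf1  (source Sf1 imposes f)
b0 stroke→I1  (I1: I, integral causality)
b1 stroke→I2  (I2: I, integral causality)
b3 stroke→I3  (prefer integral on I3)
b5 stroke→J1  (C1 outputs effort q/C1)
b4 stroke→R1  (J1 effort already set via bond 5)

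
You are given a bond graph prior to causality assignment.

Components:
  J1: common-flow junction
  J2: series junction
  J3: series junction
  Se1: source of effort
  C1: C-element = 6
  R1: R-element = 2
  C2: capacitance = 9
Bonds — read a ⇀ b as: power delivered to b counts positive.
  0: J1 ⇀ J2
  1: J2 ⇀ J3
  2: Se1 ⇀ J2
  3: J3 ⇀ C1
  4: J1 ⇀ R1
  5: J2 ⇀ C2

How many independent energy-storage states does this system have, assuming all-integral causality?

2  (C1, C2 all integral)

b2 stroke→J2  (Se1 (Se) sets effort on bond)
b3 stroke→J3  (C1: C, integral causality)
b1 stroke→J2  (J3: last free bond brings flow in)
b5 stroke→J2  (C2 outputs effort q/C2)
b0 stroke→J1  (only one flow-in slot at J2)
b4 stroke→R1  (J1: last free bond brings flow in)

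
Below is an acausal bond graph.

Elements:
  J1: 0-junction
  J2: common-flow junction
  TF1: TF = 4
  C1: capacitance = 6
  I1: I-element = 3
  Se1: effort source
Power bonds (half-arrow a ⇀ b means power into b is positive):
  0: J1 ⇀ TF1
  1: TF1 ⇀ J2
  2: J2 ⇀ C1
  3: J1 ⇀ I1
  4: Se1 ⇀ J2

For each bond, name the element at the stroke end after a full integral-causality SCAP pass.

#0 stroke at J1
#1 stroke at TF1
#2 stroke at J2
#3 stroke at I1
#4 stroke at J2

bond 4 →J2  (Se1: effort source, stroke at far end)
bond 2 →J2  (C1 outputs effort q/C1)
bond 1 →TF1  (only one flow-in slot at J2)
bond 0 →J1  (TF1: transformer flips bond 1)
bond 3 →I1  (J1: bond 0 brought effort, rest push out)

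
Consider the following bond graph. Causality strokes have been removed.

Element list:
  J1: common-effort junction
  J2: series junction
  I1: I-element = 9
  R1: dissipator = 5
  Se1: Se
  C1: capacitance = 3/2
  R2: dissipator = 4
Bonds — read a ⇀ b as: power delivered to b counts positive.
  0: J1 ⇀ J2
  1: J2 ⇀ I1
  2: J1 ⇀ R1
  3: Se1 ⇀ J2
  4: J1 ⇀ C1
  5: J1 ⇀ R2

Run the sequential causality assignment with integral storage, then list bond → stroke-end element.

b0 |J2
b1 |I1
b2 |R1
b3 |J2
b4 |J1
b5 |R2

b3 stroke at J2  (Se1: effort source, stroke at far end)
b1 stroke at I1  (I1 integral (f out))
b0 stroke at J2  (1-jn J2 has f-setter on 1)
b4 stroke at J1  (C1: C, integral causality)
b2 stroke at R1  (0-jn J1 has e-setter on 4)
b5 stroke at R2  (J1: bond 4 brought effort, rest push out)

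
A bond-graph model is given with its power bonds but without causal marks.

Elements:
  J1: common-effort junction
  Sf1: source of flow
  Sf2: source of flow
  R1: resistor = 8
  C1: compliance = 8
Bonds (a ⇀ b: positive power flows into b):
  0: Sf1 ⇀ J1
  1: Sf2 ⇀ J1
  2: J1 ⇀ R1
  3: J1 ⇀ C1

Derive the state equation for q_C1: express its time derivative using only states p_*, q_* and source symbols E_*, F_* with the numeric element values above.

dq_C1/dt = F_Sf1 + F_Sf2 - q_C1/64

bond 0 →Sf1  (Sf1 (Sf) sets flow on bond)
bond 1 →Sf2  (Sf2 (Sf) sets flow on bond)
bond 3 →J1  (C1 outputs effort q/C1)
bond 2 →R1  (0-jn J1 has e-setter on 3)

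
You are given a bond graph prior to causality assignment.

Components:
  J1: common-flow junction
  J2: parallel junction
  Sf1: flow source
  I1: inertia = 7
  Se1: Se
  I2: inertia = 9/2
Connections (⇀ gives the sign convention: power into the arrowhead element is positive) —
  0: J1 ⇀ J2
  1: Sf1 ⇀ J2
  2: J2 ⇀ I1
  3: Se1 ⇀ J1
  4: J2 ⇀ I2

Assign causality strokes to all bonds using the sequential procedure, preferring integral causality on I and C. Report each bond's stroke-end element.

b0 stroke at J2
b1 stroke at Sf1
b2 stroke at I1
b3 stroke at J1
b4 stroke at I2

b1 →Sf1  (source Sf1 imposes f)
b3 →J1  (Se1: effort source, stroke at far end)
b0 →J2  (J1 needs exactly one f-in)
b2 →I1  (common-e at J2 fixed by 0)
b4 →I2  (common-e at J2 fixed by 0)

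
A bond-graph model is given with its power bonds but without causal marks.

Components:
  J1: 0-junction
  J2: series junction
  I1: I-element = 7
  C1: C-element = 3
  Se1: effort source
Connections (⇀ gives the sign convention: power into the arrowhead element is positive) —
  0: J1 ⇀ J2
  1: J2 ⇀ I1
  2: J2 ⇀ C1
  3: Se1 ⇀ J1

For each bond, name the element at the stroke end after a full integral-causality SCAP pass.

β3 stroke→J1  (source Se1 imposes e)
β0 stroke→J2  (J1 effort already set via bond 3)
β1 stroke→I1  (I1: I, integral causality)
β2 stroke→J2  (J2: bond 1 brought flow, rest push out)

#0 |J2
#1 |I1
#2 |J2
#3 |J1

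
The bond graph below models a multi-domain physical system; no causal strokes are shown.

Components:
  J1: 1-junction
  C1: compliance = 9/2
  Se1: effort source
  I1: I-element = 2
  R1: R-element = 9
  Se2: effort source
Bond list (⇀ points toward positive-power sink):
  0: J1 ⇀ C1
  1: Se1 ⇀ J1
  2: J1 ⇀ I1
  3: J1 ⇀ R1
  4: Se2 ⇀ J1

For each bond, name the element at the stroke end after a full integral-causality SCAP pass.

bond 0 |J1
bond 1 |J1
bond 2 |I1
bond 3 |J1
bond 4 |J1

#1 stroke at J1  (Se1 (Se) sets effort on bond)
#4 stroke at J1  (Se2: effort source, stroke at far end)
#0 stroke at J1  (C1 integral (e out))
#2 stroke at I1  (I1 integral (f out))
#3 stroke at J1  (J1 flow already set via bond 2)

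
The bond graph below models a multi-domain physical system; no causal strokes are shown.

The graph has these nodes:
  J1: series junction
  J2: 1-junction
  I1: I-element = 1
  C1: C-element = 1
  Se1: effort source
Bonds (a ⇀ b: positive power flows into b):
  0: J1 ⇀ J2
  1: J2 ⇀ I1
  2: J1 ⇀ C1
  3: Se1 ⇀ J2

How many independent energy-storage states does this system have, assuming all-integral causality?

2  (C1, I1 all integral)

bond 3 |J2  (source Se1 imposes e)
bond 1 |I1  (prefer integral on I1)
bond 0 |J2  (J2: bond 1 brought flow, rest push out)
bond 2 |J1  (common-f at J1 fixed by 0)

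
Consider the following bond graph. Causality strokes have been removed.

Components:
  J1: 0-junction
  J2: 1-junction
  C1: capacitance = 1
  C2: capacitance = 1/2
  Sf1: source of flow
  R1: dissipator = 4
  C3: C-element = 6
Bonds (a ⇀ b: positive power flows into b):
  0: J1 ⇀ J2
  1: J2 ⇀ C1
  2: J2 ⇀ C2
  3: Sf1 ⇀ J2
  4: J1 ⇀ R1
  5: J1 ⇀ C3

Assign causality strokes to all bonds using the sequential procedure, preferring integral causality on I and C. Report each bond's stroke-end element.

b0 stroke→J2
b1 stroke→J2
b2 stroke→J2
b3 stroke→Sf1
b4 stroke→R1
b5 stroke→J1

#3 stroke at Sf1  (source Sf1 imposes f)
#0 stroke at J2  (J2: bond 3 brought flow, rest push out)
#1 stroke at J2  (common-f at J2 fixed by 3)
#2 stroke at J2  (J2 flow already set via bond 3)
#5 stroke at J1  (C3: C, integral causality)
#4 stroke at R1  (J1 effort already set via bond 5)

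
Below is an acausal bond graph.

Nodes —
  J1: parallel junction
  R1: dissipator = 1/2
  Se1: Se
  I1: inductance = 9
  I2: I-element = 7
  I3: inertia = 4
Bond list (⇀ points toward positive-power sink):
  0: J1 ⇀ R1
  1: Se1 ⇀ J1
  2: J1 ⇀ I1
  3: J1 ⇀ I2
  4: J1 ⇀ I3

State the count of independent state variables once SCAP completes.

b1 |J1  (source Se1 imposes e)
b0 |R1  (J1 effort already set via bond 1)
b2 |I1  (0-jn J1 has e-setter on 1)
b3 |I2  (common-e at J1 fixed by 1)
b4 |I3  (J1 effort already set via bond 1)

3  (I1, I2, I3 all integral)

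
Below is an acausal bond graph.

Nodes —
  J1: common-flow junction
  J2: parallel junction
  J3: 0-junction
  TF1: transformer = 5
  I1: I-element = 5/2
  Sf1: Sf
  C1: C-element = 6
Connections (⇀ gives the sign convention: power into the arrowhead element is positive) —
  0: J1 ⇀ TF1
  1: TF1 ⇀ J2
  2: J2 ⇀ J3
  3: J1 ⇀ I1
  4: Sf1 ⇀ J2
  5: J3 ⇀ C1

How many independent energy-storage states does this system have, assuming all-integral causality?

2  (C1, I1 all integral)

bond 4 stroke at Sf1  (Sf1 (Sf) sets flow on bond)
bond 3 stroke at I1  (I1 integral (f out))
bond 0 stroke at J1  (J1 flow already set via bond 3)
bond 1 stroke at TF1  (TF1 one-in-one-out from 0)
bond 2 stroke at J2  (only one effort-in slot at J2)
bond 5 stroke at J3  (closing 0-jn rule on J3)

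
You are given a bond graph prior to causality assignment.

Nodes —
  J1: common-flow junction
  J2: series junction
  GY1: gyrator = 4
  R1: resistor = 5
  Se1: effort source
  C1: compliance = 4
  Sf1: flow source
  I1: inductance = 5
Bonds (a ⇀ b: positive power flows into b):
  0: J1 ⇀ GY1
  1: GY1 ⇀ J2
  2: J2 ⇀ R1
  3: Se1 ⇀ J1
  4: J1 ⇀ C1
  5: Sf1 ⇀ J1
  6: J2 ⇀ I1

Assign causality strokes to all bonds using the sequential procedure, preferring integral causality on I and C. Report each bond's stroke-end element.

#3 stroke→J1  (Se1 (Se) sets effort on bond)
#5 stroke→Sf1  (Sf1: flow source, stroke at near end)
#0 stroke→J1  (J1: bond 5 brought flow, rest push out)
#4 stroke→J1  (J1 flow already set via bond 5)
#1 stroke→J2  (GY1: gyrator matches bond 0)
#6 stroke→I1  (prefer integral on I1)
#2 stroke→J2  (J2: bond 6 brought flow, rest push out)

bond 0 →J1
bond 1 →J2
bond 2 →J2
bond 3 →J1
bond 4 →J1
bond 5 →Sf1
bond 6 →I1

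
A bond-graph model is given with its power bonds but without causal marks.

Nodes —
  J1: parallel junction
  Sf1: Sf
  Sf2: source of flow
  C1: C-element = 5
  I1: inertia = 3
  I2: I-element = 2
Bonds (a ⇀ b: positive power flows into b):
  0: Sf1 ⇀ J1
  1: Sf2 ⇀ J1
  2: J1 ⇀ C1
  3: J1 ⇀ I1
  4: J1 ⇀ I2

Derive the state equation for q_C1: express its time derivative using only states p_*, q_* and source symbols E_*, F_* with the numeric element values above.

dq_C1/dt = F_Sf1 + F_Sf2 - p_I1/3 - p_I2/2

bond 0 stroke→Sf1  (Sf1 fixes flow; stroke at Sf1)
bond 1 stroke→Sf2  (Sf2: flow source, stroke at near end)
bond 2 stroke→J1  (C1 integral (e out))
bond 3 stroke→I1  (common-e at J1 fixed by 2)
bond 4 stroke→I2  (J1: bond 2 brought effort, rest push out)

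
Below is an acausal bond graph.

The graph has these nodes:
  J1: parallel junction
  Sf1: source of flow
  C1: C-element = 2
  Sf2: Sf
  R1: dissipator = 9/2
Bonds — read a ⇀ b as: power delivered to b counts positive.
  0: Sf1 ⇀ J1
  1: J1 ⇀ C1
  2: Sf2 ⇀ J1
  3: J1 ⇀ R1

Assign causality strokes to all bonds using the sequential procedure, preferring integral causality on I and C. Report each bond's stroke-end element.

#0 stroke→Sf1
#1 stroke→J1
#2 stroke→Sf2
#3 stroke→R1

#0 stroke→Sf1  (Sf1 (Sf) sets flow on bond)
#2 stroke→Sf2  (Sf2 fixes flow; stroke at Sf2)
#1 stroke→J1  (C1 outputs effort q/C1)
#3 stroke→R1  (J1: bond 1 brought effort, rest push out)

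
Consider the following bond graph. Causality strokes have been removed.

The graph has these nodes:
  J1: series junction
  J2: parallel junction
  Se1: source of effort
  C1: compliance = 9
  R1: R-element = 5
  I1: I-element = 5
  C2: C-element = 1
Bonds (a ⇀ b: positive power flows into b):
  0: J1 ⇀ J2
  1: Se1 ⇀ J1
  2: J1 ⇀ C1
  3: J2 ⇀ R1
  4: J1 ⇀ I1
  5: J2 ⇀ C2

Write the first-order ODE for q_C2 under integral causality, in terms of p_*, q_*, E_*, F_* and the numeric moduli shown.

dq_C2/dt = p_I1/5 - q_C2/5

bond 1 |J1  (Se1: effort source, stroke at far end)
bond 2 |J1  (C1 outputs effort q/C1)
bond 4 |I1  (prefer integral on I1)
bond 0 |J1  (1-jn J1 has f-setter on 4)
bond 5 |J2  (C2 integral (e out))
bond 3 |R1  (J2 effort already set via bond 5)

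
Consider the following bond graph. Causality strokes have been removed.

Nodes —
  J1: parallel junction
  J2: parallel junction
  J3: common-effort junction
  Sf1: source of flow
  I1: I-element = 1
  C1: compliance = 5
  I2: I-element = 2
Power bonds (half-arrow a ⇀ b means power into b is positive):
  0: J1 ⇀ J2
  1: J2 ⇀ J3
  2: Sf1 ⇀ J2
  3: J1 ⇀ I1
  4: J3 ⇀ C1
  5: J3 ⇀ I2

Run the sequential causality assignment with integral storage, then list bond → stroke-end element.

#2 stroke at Sf1  (Sf1: flow source, stroke at near end)
#3 stroke at I1  (I1: I, integral causality)
#0 stroke at J1  (J1 needs exactly one e-in)
#1 stroke at J2  (J2: last free bond brings effort in)
#4 stroke at J3  (C1 outputs effort q/C1)
#5 stroke at I2  (J3: bond 4 brought effort, rest push out)

b0 stroke at J1
b1 stroke at J2
b2 stroke at Sf1
b3 stroke at I1
b4 stroke at J3
b5 stroke at I2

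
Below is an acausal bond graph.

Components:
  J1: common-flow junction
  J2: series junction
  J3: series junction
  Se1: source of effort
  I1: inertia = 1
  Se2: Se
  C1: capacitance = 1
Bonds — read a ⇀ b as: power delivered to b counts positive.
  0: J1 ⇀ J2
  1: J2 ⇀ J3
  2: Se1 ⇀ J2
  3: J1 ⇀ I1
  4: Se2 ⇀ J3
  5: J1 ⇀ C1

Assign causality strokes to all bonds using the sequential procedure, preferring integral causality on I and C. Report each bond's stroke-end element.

β2 stroke→J2  (Se1 fixes effort; stroke away)
β4 stroke→J3  (Se2 (Se) sets effort on bond)
β1 stroke→J2  (closing 1-jn rule on J3)
β0 stroke→J1  (only one flow-in slot at J2)
β3 stroke→I1  (prefer integral on I1)
β5 stroke→J1  (J1: bond 3 brought flow, rest push out)

b0 |J1
b1 |J2
b2 |J2
b3 |I1
b4 |J3
b5 |J1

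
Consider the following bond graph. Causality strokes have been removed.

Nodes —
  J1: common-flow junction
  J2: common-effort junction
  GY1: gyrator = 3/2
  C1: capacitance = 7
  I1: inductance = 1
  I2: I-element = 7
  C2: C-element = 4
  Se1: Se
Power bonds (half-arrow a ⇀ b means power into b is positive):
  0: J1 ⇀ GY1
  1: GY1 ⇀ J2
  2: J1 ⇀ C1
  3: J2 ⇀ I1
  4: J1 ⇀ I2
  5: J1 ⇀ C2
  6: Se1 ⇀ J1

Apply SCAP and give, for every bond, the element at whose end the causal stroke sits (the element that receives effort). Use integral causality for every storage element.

bond 6 |J1  (Se1 fixes effort; stroke away)
bond 2 |J1  (C1 outputs effort q/C1)
bond 3 |I1  (prefer integral on I1)
bond 1 |J2  (J2: last free bond brings effort in)
bond 0 |J1  (GY GY1: same side as bond 1)
bond 4 |I2  (prefer integral on I2)
bond 5 |J1  (common-f at J1 fixed by 4)

β0 stroke at J1
β1 stroke at J2
β2 stroke at J1
β3 stroke at I1
β4 stroke at I2
β5 stroke at J1
β6 stroke at J1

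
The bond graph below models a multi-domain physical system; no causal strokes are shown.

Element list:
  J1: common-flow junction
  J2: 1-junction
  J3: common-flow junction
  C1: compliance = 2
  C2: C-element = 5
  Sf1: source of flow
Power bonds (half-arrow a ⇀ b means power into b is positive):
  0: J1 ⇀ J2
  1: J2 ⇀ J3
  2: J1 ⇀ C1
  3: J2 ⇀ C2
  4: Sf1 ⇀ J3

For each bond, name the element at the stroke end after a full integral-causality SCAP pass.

β4 |Sf1  (Sf1: flow source, stroke at near end)
β1 |J3  (common-f at J3 fixed by 4)
β0 |J2  (J2: bond 1 brought flow, rest push out)
β3 |J2  (J2 flow already set via bond 1)
β2 |J1  (J1 flow already set via bond 0)

b0 stroke at J2
b1 stroke at J3
b2 stroke at J1
b3 stroke at J2
b4 stroke at Sf1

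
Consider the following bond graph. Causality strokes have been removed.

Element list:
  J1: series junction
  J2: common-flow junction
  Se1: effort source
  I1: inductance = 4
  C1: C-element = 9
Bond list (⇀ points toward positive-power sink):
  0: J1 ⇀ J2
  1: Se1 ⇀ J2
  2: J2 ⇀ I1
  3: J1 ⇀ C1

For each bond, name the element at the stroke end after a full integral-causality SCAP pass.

bond 0 stroke at J2
bond 1 stroke at J2
bond 2 stroke at I1
bond 3 stroke at J1

bond 1 stroke→J2  (Se1 (Se) sets effort on bond)
bond 2 stroke→I1  (I1 outputs flow p/I1)
bond 0 stroke→J2  (common-f at J2 fixed by 2)
bond 3 stroke→J1  (J1 flow already set via bond 0)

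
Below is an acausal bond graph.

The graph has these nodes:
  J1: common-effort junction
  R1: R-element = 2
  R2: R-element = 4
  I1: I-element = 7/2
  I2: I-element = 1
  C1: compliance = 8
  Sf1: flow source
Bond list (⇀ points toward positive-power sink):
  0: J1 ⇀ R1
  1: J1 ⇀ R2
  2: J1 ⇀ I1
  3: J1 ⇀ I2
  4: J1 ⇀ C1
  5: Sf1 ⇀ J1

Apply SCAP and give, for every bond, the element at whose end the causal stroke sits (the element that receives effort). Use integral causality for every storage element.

bond 5 →Sf1  (Sf1: flow source, stroke at near end)
bond 2 →I1  (I1 outputs flow p/I1)
bond 3 →I2  (I2 integral (f out))
bond 4 →J1  (C1 integral (e out))
bond 0 →R1  (0-jn J1 has e-setter on 4)
bond 1 →R2  (J1 effort already set via bond 4)

bond 0 stroke→R1
bond 1 stroke→R2
bond 2 stroke→I1
bond 3 stroke→I2
bond 4 stroke→J1
bond 5 stroke→Sf1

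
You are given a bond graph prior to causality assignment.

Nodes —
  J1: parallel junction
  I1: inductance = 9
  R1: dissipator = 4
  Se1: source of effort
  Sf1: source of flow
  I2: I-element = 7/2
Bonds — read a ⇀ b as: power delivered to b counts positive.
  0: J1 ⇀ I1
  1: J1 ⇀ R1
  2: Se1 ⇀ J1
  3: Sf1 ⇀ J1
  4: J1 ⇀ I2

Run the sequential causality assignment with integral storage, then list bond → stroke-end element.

#0 →I1
#1 →R1
#2 →J1
#3 →Sf1
#4 →I2

bond 2 stroke at J1  (Se1 fixes effort; stroke away)
bond 3 stroke at Sf1  (source Sf1 imposes f)
bond 0 stroke at I1  (0-jn J1 has e-setter on 2)
bond 1 stroke at R1  (J1: bond 2 brought effort, rest push out)
bond 4 stroke at I2  (common-e at J1 fixed by 2)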